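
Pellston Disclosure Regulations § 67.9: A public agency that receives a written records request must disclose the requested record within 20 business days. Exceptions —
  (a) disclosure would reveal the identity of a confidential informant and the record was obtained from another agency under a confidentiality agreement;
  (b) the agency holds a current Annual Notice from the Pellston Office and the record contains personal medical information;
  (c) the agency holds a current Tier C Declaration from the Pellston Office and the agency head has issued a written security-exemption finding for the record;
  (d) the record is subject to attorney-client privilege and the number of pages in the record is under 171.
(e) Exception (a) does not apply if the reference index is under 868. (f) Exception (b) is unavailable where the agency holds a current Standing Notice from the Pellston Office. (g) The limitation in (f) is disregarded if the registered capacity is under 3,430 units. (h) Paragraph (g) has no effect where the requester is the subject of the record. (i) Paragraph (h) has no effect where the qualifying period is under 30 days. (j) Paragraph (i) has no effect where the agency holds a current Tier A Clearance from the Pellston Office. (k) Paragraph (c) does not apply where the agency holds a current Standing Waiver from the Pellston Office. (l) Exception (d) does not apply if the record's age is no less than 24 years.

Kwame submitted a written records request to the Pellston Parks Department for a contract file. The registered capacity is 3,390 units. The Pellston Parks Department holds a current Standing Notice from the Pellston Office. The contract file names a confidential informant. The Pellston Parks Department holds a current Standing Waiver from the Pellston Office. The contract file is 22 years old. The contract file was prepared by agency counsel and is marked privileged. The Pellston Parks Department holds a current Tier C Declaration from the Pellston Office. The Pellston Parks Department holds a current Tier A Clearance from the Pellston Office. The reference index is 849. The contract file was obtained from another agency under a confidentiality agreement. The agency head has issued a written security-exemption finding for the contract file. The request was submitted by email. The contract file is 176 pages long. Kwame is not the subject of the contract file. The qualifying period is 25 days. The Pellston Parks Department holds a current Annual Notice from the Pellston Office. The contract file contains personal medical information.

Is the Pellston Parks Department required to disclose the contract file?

Exception (a): the contract file names a confidential informant; the contract file was obtained under a confidentiality agreement — every condition holds. Turning to paragraph (e): (e) applies — the reference index is 849, under the 868 limit. (a) is therefore removed.
Exception (b)'s conditions are all satisfied: a current Annual Notice is held; the contract file contains personal medical information. Considering the limiting provisions: (f) operates (a current Standing Notice is held), but yields to (g): (g) is engaged — the registered capacity is 3,390 units, under the 3,430 units limit. (h) does not operate here (Kwame is not the subject of the contract file), so (g) stands. (b) remains available.
All of (c)'s requirements are met (a current Tier C Declaration is held; a written security-exemption finding has been issued). However, paragraph (k) must be considered: (k) applies — a current Standing Waiver is held. Exception (c) does not apply.
Exception (d) fails — the number of pages in the record is 176, not under 171.

No — exception (b) applies; the Pellston Parks Department is not required to disclose the contract file.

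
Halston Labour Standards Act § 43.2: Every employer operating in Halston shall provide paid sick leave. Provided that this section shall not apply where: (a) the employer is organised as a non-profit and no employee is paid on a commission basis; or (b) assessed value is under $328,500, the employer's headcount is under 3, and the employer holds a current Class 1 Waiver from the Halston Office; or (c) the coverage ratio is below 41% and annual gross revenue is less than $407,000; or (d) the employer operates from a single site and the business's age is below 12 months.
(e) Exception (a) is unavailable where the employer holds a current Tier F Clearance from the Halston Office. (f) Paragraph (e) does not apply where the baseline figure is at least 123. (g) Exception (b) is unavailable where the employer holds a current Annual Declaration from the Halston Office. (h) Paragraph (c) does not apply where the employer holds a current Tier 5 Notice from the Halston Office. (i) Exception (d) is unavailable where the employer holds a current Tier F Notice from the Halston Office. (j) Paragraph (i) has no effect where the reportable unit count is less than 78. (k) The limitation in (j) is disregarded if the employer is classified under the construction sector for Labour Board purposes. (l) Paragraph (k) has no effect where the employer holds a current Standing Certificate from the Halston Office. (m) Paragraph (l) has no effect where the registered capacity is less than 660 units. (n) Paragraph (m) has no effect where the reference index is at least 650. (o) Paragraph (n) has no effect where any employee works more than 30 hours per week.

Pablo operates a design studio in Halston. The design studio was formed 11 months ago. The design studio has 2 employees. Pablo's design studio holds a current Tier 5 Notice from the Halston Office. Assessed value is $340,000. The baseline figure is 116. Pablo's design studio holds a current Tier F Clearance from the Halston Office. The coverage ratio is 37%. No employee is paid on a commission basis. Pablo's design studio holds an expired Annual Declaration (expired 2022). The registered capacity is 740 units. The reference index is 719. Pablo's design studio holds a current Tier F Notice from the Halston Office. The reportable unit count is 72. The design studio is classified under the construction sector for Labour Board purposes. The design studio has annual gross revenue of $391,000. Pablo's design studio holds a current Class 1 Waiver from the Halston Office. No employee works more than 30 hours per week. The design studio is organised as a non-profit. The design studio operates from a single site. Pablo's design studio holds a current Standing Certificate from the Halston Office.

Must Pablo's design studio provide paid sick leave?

Exception (a) is satisfied on its face — the employer is a non-profit; no employee is paid on commission. Turning to paragraphs (e)–(f): (e) operates against (a): a current Tier F Clearance is held. (f), which would lift (e), is not triggered — the baseline figure is 116, short of 123. (a) is therefore removed.
Exception (b) requires that assessed value is under $328,500; but assessed value is $340,000, not under $328,500, so (b) is unavailable.
All of (c)'s requirements are met (the coverage ratio is 37%, below the 41% limit; annual gross revenue is $391,000, less than the $407,000 limit). But: (h) operates against (c): a current Tier 5 Notice is held. (c) is therefore removed.
All of (d)'s requirements are met (the employer operates from a single site; the business's age is 11 months, below the 12 months limit). Applying paragraphs (i)–(o): (i) operates (a current Tier F Notice is held), but is set aside by (j): (j) operates against (i): the reportable unit count is 72, less than the 78 limit. (k) would limit (j) — the design studio is classified under the construction sector — but (l) sets (k) aside: (l) applies — a current Standing Certificate is held. (m), which would lift (l), does not operate here — the registered capacity is 740 units, not less than 660 units. So (d) applies.

No — exception (d) applies; Pablo's design studio is not required to provide paid sick leave.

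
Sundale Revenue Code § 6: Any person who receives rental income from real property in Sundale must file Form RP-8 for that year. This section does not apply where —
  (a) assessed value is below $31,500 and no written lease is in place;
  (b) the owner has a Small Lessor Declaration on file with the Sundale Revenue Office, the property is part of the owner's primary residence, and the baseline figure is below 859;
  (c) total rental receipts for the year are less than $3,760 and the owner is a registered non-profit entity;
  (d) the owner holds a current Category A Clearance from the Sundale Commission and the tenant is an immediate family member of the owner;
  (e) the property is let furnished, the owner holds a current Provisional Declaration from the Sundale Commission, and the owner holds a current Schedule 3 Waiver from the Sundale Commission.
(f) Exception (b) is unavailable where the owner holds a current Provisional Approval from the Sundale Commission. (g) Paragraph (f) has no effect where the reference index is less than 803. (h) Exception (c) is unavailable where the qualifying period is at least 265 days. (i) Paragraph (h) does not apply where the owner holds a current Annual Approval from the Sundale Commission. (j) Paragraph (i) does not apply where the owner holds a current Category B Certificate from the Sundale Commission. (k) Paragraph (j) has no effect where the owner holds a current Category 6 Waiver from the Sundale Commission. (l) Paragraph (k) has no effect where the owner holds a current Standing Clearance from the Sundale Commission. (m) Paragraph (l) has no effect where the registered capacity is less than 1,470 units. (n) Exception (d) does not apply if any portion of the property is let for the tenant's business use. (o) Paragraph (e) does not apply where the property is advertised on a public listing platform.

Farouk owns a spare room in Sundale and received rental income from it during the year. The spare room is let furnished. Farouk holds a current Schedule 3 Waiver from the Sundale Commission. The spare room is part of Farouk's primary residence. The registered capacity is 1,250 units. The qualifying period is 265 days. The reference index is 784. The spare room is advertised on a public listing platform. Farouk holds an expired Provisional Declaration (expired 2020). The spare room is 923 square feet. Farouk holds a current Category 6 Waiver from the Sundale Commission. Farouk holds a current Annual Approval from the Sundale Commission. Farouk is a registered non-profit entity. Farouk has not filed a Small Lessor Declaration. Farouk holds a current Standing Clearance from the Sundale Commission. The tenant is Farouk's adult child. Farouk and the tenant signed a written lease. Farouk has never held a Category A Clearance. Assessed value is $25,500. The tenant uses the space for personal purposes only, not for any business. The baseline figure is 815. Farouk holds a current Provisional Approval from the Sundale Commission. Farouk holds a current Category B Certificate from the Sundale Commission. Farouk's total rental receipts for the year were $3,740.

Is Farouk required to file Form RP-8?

No — exception (c) applies; Farouk is not required to file Form RP-8.

Exception (a) fails — a written lease is in place.
Exception (b) requires that the owner has a Small Lessor Declaration on file with the Sundale Revenue Office; but no Small Lessor Declaration is on file, so (b) is unavailable.
Exception (c) is satisfied on its face — total rental receipts for the year are $3,740, less than the $3,760 limit; Farouk is a registered non-profit. As to paragraphs (h)–(m): (h) is engaged (the qualifying period is 265 days, meeting the 265 days threshold), but yields to (i): (i) operates against (h): a current Annual Approval is held. (j) applies (a current Category B Certificate is held), but is overridden by (k): (k) operates — a current Category 6 Waiver is held. (l) would limit (k) — a current Standing Clearance is held — but (m) sets (l) aside: (m) operates against (l): the registered capacity is 1,250 units, less than the 1,470 units limit. (c) remains available.
Exception (d) requires that the owner holds a current Category A Clearance from the Sundale Commission; but no current Category A Clearance is held, so (d) is unavailable.
Exception (e) fails — there is no Provisional Declaration in force.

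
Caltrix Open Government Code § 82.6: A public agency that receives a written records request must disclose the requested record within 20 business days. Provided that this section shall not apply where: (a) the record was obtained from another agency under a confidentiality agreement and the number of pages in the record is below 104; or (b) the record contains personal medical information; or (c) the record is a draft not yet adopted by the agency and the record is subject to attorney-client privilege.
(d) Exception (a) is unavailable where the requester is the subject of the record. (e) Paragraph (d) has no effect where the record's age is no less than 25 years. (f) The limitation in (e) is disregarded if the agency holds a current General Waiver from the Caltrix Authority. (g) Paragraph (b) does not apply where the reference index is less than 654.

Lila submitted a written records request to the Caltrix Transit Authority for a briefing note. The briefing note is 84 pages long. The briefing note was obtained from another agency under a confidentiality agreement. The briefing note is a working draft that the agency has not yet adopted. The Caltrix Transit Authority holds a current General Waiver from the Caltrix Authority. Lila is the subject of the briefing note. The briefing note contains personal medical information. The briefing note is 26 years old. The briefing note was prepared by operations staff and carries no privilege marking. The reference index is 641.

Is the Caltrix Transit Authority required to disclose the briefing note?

All of (a)'s requirements are met (the briefing note was obtained under a confidentiality agreement; the number of pages in the record is 84, below the 104 limit). But applying paragraphs (d)–(f): (d) operates against (a): Lila is the subject of the briefing note. (e) would limit (d) — the record's age is 26 years, meeting the 25 years threshold — but (f) sets (e) aside: (f) operates — a current General Waiver is held. Exception (a) does not apply.
All of (b)'s requirements are met (the briefing note contains personal medical information). However, paragraph (g) must be considered: (g) applies — the reference index is 641, less than the 654 limit. (b) is therefore removed.
Exception (c) requires that the record is subject to attorney-client privilege; but the briefing note carries no privilege marking, so (c) is unavailable.
None of the exceptions is available; § 82.6 applies in full.

Yes — the Caltrix Transit Authority must disclose the briefing note.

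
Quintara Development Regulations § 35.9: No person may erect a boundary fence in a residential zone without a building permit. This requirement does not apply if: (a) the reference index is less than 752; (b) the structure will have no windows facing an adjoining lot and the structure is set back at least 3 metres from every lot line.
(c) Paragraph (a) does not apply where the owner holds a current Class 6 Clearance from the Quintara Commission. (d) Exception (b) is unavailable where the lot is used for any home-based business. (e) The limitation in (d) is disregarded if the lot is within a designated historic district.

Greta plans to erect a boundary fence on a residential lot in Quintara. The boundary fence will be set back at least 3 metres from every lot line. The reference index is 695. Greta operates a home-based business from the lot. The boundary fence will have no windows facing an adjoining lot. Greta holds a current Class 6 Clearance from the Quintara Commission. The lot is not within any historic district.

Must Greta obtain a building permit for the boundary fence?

Exception (a)'s conditions are all satisfied: the reference index is 695, less than the 752 limit. But applying paragraph (c): (c) operates against (a): a current Class 6 Clearance is held. Exception (a) does not apply.
Exception (b)'s conditions are all satisfied: no windows face an adjoining lot; the setback is at least 3 m on every side. Turning to paragraphs (d)–(e): (d) operates against (b): a home-based business operates on the lot. (e), which would lift (d), is not engaged — the lot is not in a historic district. So (b) is unavailable.
No exception is made out. Greta falls within the general rule.

Yes — Greta must obtain a building permit.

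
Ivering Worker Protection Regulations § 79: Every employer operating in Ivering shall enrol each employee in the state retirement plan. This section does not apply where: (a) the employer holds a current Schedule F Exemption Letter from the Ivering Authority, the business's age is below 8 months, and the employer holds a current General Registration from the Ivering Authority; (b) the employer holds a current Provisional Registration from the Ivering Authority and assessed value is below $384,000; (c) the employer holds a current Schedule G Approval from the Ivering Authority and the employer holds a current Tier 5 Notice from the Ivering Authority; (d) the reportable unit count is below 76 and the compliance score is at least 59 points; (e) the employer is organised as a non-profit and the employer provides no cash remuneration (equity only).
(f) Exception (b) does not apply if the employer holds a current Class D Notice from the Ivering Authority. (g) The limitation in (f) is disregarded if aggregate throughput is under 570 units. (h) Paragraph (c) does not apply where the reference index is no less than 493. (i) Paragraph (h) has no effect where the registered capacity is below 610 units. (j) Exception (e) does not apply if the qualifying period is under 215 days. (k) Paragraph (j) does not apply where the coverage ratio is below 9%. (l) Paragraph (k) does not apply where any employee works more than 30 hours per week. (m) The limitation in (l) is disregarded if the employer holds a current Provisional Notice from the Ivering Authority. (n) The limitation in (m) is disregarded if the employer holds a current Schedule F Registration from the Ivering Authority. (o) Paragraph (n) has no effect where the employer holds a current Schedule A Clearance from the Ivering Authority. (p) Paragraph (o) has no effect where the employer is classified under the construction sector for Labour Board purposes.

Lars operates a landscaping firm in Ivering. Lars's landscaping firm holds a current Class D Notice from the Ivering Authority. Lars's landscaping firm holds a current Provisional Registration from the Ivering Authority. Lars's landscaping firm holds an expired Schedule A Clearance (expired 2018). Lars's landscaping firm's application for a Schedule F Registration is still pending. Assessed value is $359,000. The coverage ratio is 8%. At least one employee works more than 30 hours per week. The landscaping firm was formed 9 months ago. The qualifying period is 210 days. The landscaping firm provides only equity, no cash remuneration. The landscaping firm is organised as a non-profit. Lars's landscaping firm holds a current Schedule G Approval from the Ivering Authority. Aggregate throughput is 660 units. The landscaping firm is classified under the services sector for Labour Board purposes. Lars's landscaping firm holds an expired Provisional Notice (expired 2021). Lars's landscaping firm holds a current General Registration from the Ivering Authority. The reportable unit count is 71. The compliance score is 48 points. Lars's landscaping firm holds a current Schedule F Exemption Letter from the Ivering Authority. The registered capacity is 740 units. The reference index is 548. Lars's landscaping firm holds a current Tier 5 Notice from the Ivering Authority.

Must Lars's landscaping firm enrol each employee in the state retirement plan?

Exception (a) fails — the business's age is 9 months, not below 8 months.
Exception (b): a current Provisional Registration is held; assessed value is $359,000, below the $384,000 limit — every condition holds. But: (f) is triggered — a current Class D Notice is held. (g) is inapplicable (aggregate throughput is 660 units, not under 570 units), so (f) stands. So (b) is unavailable.
Exception (c): a current Schedule G Approval is held; a current Tier 5 Notice is held — every condition holds. Turning to paragraphs (h)–(i): (h) operates against (c): the reference index is 548, meeting the 493 threshold. (i), which would lift (h), is inapplicable — the registered capacity is 740 units, not below 610 units. So (c) is unavailable.
Exception (d) does not apply: the compliance score is 48 points, short of 59 points.
Exception (e)'s conditions are all satisfied: the employer is a non-profit; remuneration is equity-only. But applying paragraphs (j)–(p): (j) operates against (e): the qualifying period is 210 days, under the 215 days limit. (k) operates (the coverage ratio is 8%, below the 9% limit), but is itself disapplied by (l): (l) operates against (k): at least one employee exceeds 30 hours/week. (m), which would lift (l), is not triggered — the Provisional Notice is not current. (e) is therefore removed.
No exception displaces § 79.

Yes — Lars's landscaping firm must enrol each employee in the state retirement plan.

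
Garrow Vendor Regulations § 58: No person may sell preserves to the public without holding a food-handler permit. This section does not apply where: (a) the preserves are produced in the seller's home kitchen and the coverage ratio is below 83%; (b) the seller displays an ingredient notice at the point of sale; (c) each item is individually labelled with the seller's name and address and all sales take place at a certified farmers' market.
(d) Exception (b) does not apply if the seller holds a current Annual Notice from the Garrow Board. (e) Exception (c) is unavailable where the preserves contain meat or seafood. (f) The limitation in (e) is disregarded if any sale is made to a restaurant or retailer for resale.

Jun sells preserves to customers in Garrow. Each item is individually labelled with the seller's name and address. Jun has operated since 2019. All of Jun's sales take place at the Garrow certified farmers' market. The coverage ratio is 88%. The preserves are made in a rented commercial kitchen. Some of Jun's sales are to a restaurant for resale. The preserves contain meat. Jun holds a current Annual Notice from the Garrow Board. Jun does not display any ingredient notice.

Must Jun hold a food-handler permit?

No — exception (c) applies; Jun is not required to hold a food-handler permit.

Exception (a) fails — the preserves are made in a commercial kitchen, not a home kitchen.
Exception (b) requires that the seller displays an ingredient notice at the point of sale; but no ingredient notice is displayed, so (b) is unavailable.
Exception (c) is satisfied on its face — items are individually labelled; all sales are at a certified farmers' market. Considering the limiting provisions: (e) would limit (c) — the preserves contain meat — but (f) sets (e) aside: (f) operates — some sales are to a restaurant for resale. Exception (c) stands.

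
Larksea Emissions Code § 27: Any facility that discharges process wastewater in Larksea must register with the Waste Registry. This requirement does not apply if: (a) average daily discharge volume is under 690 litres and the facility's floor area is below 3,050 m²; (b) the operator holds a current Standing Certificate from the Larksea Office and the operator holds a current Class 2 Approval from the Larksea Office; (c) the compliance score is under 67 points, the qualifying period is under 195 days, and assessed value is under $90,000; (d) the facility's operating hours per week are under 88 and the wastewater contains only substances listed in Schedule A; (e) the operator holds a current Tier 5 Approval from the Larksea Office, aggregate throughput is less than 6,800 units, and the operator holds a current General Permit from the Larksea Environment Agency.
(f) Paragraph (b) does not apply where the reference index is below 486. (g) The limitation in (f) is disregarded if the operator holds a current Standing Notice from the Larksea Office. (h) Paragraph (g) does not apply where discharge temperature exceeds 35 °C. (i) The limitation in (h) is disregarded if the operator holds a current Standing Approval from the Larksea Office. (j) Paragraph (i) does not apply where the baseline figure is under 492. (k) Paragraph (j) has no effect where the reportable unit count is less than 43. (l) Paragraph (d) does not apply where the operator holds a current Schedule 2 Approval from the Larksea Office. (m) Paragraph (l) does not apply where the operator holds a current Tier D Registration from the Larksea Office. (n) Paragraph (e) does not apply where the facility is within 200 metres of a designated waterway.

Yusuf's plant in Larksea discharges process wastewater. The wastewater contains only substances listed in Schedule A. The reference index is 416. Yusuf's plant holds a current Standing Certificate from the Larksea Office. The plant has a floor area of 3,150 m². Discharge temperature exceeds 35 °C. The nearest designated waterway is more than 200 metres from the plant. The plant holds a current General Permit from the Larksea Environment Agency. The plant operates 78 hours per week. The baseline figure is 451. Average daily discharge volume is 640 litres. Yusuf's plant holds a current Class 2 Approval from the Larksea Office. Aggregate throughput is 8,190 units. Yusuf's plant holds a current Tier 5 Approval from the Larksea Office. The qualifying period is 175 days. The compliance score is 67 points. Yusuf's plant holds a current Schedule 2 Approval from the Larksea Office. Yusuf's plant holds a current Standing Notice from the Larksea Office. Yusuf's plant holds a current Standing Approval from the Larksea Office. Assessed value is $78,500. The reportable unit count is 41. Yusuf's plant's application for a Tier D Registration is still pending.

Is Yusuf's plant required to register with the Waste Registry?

Exception (a) does not apply: the facility's floor area is 3,150 m², not below 3,050 m².
Exception (b) is satisfied on its face — a current Standing Certificate is held; a current Class 2 Approval is held. Applying paragraphs (f)–(k): (f) would limit (b) — the reference index is 416, below the 486 limit — but (g) sets (f) aside: (g) applies — a current Standing Notice is held. (h) applies (discharge temperature exceeds 35 °C), but is displaced by (i): (i) operates against (h): a current Standing Approval is held. (j) would limit (i) — the baseline figure is 451, under the 492 limit — but (k) sets (j) aside: (k) applies — the reportable unit count is 41, less than the 43 limit. So (b) applies.
Exception (c) does not apply: the compliance score is 67 points, not under 67 points.
Exception (d)'s conditions are all satisfied: the facility's operating hours per week are 78, under the 88 limit; the wastewater is Schedule-A-only. Turning to paragraphs (l)–(m): (l) is engaged — a current Schedule 2 Approval is held. (m), which would lift (l), does not operate here — there is no Tier D Registration in force. (d) is therefore removed.
Exception (e) fails — aggregate throughput is 8,190 units, not less than 6,800 units.

No — exception (b) applies; Yusuf's plant is not required to register with the Waste Registry.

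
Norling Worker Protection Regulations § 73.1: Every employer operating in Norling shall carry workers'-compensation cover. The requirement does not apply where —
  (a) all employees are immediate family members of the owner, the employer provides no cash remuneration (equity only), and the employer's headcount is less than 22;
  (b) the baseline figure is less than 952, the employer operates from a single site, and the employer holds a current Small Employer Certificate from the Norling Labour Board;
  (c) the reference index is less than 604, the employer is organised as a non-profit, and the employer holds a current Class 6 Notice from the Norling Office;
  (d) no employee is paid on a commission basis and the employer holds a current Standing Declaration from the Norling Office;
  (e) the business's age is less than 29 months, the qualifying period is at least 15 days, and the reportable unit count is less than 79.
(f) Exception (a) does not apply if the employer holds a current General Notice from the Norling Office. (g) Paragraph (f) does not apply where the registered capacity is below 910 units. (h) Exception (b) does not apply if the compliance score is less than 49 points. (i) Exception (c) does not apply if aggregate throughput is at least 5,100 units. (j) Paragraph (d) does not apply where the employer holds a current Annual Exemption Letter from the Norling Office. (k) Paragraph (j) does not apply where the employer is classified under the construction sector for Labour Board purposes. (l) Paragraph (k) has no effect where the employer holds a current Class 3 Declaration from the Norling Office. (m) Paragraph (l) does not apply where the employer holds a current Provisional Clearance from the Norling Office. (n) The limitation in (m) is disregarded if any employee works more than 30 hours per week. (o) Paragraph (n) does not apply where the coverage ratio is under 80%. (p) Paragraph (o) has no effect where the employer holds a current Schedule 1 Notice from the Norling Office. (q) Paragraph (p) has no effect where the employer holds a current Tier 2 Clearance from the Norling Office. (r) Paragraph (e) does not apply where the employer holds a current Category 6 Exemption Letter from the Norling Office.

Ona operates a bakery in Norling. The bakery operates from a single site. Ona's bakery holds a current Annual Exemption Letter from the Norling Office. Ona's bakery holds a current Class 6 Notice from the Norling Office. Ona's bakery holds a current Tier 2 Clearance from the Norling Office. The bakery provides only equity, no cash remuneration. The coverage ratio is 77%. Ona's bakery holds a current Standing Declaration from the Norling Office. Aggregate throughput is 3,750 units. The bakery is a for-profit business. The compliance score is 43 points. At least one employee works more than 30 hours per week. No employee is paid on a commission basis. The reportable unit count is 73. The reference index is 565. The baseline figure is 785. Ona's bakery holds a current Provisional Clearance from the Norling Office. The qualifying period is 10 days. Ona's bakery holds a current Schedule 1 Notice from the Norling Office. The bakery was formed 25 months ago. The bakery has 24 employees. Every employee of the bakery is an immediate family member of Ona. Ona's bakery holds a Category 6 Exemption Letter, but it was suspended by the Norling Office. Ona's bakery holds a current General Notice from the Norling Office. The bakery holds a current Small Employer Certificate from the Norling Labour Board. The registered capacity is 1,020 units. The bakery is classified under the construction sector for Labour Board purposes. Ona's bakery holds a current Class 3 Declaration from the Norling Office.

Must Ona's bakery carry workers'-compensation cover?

No — exception (d) applies; Ona's bakery is not required to carry workers'-compensation cover.

Exception (a) fails — the employer's headcount is 24, not less than 22.
Exception (b) is satisfied on its face — the baseline figure is 785, less than the 952 limit; the employer operates from a single site; a current Small Employer Certificate is held. Turning to paragraph (h): (h) applies — the compliance score is 43 points, less than the 49 points limit. So (b) is unavailable.
Exception (c) requires that the employer is organised as a non-profit; but the employer is for-profit, so (c) is unavailable.
Exception (d) is satisfied on its face — no employee is paid on commission; a current Standing Declaration is held. Considering the limiting provisions: (j) would limit (d) — a current Annual Exemption Letter is held — but (k) sets (j) aside: (k) is engaged — the bakery is classified under the construction sector. (l) would limit (k) — a current Class 3 Declaration is held — but (m) sets (l) aside: (m) operates against (l): a current Provisional Clearance is held. (n) would limit (m) — at least one employee exceeds 30 hours/week — but (o) sets (n) aside: (o) operates against (n): the coverage ratio is 77%, under the 80% limit. (p) applies (a current Schedule 1 Notice is held), but yields to (q): (q) operates against (p): a current Tier 2 Clearance is held. Exception (d) stands.
Exception (e) does not apply: the qualifying period is 10 days, short of 15 days.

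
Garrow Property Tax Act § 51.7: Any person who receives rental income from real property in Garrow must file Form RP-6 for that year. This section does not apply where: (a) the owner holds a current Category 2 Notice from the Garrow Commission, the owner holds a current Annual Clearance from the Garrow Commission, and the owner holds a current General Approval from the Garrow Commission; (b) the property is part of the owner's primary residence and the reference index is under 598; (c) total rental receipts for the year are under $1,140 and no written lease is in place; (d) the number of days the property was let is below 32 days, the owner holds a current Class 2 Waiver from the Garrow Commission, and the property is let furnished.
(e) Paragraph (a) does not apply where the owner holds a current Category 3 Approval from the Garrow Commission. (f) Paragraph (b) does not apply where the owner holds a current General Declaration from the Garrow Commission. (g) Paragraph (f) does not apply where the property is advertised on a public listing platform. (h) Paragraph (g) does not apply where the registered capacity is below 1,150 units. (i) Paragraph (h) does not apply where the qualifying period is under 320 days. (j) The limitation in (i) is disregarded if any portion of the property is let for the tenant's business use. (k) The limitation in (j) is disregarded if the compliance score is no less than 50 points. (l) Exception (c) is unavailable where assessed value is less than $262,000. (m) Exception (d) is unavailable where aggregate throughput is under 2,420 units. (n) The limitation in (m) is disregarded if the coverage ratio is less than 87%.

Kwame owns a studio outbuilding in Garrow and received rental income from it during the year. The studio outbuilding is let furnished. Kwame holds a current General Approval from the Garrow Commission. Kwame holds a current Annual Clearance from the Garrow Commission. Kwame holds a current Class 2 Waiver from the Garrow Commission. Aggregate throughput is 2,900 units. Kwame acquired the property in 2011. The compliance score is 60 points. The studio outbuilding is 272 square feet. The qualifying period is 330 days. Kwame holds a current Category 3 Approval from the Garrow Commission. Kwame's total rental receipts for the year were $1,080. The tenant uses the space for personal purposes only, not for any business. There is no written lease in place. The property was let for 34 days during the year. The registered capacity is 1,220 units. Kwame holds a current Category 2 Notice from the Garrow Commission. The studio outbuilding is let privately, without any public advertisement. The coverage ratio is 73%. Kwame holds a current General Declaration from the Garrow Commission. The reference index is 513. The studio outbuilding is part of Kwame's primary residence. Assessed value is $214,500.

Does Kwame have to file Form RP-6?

Exception (a)'s conditions are all satisfied: a current Category 2 Notice is held; a current Annual Clearance is held; a current General Approval is held. Turning to paragraph (e): (e) operates against (a): a current Category 3 Approval is held. Exception (a) does not apply.
Exception (b) is satisfied on its face — the studio outbuilding is part of the primary residence; the reference index is 513, under the 598 limit. Turning to paragraphs (f)–(k): (f) operates — a current General Declaration is held. (g), which would lift (f), is not engaged — the property is let privately without advertisement. So (b) is unavailable.
Exception (c) is satisfied on its face — total rental receipts for the year are $1,080, under the $1,140 limit; there is no written lease. However, paragraph (l) must be considered: (l) is triggered — assessed value is $214,500, less than the $262,000 limit. (c) is therefore removed.
Exception (d) requires that the number of days the property was let is below 32 days; but the number of days the property was let is 34 days, not below 32 days, so (d) is unavailable.
No exception displaces § 51.7.

Yes — Kwame must file Form RP-6.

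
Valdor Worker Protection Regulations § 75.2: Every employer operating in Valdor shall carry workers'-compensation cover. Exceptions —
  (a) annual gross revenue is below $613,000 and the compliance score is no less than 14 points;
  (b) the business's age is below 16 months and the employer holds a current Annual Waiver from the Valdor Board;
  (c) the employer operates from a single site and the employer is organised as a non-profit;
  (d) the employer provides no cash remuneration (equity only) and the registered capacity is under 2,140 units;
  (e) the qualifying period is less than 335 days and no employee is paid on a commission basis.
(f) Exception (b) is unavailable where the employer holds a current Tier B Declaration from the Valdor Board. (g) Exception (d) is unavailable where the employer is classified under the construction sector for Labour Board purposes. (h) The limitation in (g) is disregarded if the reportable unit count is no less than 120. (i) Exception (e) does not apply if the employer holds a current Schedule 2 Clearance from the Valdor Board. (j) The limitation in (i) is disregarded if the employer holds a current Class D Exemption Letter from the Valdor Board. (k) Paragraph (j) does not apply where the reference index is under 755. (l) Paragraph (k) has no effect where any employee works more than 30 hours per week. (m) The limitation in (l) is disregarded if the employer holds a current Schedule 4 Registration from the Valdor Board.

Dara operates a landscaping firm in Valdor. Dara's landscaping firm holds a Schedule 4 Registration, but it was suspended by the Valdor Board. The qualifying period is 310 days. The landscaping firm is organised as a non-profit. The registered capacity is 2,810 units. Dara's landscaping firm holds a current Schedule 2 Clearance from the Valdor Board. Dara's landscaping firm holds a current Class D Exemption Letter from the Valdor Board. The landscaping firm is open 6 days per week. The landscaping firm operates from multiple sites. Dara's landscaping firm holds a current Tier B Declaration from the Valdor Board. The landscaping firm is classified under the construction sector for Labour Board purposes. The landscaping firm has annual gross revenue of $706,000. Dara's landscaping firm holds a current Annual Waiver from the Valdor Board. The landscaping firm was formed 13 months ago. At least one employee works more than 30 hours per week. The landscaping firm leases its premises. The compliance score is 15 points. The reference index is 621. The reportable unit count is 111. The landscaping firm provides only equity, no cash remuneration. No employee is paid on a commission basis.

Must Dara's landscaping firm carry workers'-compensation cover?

No — exception (e) applies; Dara's landscaping firm is not required to carry workers'-compensation cover.

Exception (a) fails — annual gross revenue is $706,000, not below $613,000.
Exception (b): the business's age is 13 months, below the 16 months limit; a current Annual Waiver is held — every condition holds. But: (f) operates against (b): a current Tier B Declaration is held. So (b) is unavailable.
Exception (c) requires that the employer operates from a single site; but the employer operates from multiple sites, so (c) is unavailable.
Exception (d) requires that the registered capacity is under 2,140 units; but the registered capacity is 2,810 units, not under 2,140 units, so (d) is unavailable.
Exception (e): the qualifying period is 310 days, less than the 335 days limit; no employee is paid on commission — every condition holds. Considering the limiting provisions: (i) would limit (e) — a current Schedule 2 Clearance is held — but (j) sets (i) aside: (j) operates against (i): a current Class D Exemption Letter is held. (k) operates (the reference index is 621, under the 755 limit), but is overridden by (l): (l) operates against (k): at least one employee exceeds 30 hours/week. (m) is not triggered (the Schedule 4 Registration is not current), so (l) stands. Exception (e) stands.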